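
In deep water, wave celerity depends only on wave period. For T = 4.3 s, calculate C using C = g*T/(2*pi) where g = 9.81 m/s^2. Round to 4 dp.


We use the deep-water celerity formula:
C = g * T / (2 * pi)
C = 9.81 * 4.3 / (2 * 3.14159...)
C = 42.183000 / 6.283185
C = 6.7136 m/s

6.7136


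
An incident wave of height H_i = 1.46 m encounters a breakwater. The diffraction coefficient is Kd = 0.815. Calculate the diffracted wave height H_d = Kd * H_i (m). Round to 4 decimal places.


H_d = Kd * H_i
H_d = 0.815 * 1.46
H_d = 1.1899 m

1.1899


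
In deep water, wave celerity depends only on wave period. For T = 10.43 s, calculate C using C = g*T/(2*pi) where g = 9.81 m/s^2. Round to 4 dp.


We use the deep-water celerity formula:
C = g * T / (2 * pi)
C = 9.81 * 10.43 / (2 * 3.14159...)
C = 102.318300 / 6.283185
C = 16.2845 m/s

16.2845


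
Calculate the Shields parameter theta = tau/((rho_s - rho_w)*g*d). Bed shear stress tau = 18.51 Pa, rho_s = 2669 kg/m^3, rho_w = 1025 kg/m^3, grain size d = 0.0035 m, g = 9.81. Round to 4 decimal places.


theta = tau / ((rho_s - rho_w) * g * d)
rho_s - rho_w = 2669 - 1025 = 1644
Denominator = 1644 * 9.81 * 0.0035 = 56.446740
theta = 18.51 / 56.446740
theta = 0.3279

0.3279


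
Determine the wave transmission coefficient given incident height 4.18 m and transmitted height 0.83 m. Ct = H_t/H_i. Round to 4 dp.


Ct = H_t / H_i
Ct = 0.83 / 4.18
Ct = 0.1986

0.1986


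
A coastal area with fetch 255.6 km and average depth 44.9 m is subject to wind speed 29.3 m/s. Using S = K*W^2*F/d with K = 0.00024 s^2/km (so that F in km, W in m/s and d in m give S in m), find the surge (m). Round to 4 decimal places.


S = K * W^2 * F / d
W^2 = 29.3^2 = 858.49
S = 0.00024 * 858.49 * 255.6 / 44.9
Numerator = 0.00024 * 858.49 * 255.6 = 52.663211
S = 52.663211 / 44.9 = 1.1729 m

1.1729


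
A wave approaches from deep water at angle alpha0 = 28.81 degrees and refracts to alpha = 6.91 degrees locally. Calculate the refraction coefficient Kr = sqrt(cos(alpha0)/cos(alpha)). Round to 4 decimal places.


Kr = sqrt(cos(alpha0) / cos(alpha))
cos(28.81) = 0.876223
cos(6.91) = 0.992736
Kr = sqrt(0.876223 / 0.992736)
Kr = sqrt(0.882634)
Kr = 0.9395

0.9395


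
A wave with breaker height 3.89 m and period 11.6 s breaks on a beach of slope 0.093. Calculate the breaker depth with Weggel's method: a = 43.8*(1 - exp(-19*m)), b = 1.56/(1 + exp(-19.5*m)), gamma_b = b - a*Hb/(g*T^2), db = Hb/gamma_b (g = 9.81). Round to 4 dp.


a = 43.8 * (1 - exp(-19 * m))
exp(-19 * 0.093) = exp(-1.7670) = 0.170845
a = 43.8 * (1 - 0.170845) = 36.317000
b = 1.56 / (1 + exp(-19.5 * m))
exp(-19.5 * 0.093) = exp(-1.8135) = 0.163082
b = 1.56 / (1 + 0.163082) = 1.341264
Hb / (g * T^2) = 3.89 / (9.81 * 11.6^2) = 3.89 / 1320.0336 = 0.00294689
gamma_b = b - a * Hb/(g*T^2) = 1.341264 - 36.317000 * 0.00294689 = 1.234241
db = Hb / gamma_b = 3.89 / 1.234241
db = 3.1517 m

3.1517


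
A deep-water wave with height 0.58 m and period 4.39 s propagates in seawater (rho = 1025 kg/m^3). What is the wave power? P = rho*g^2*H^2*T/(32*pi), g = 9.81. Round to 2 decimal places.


P = rho * g^2 * H^2 * T / (32 * pi)
P = 1025 * 9.81^2 * 0.58^2 * 4.39 / (32 * pi)
P = 1025 * 96.2361 * 0.3364 * 4.39 / 100.53096
P = 1449.05 W/m

1449.05


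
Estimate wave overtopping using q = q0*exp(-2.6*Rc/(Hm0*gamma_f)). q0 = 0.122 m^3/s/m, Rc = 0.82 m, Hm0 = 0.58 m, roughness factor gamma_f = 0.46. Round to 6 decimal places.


q = q0 * exp(-2.6 * Rc / (Hm0 * gamma_f))
Exponent = -2.6 * 0.82 / (0.58 * 0.46)
= -2.6 * 0.82 / 0.2668
= -7.991004
exp(-7.991004) = 0.000338
q = 0.122 * 0.000338
q = 0.000041 m^3/s/m

0.000041


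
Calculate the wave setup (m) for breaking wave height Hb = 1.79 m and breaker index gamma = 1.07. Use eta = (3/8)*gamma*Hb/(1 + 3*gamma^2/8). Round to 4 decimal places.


eta = (3/8) * gamma * Hb / (1 + 3*gamma^2/8)
Numerator = (3/8) * 1.07 * 1.79 = 0.718237
Denominator = 1 + 3*1.07^2/8 = 1 + 0.429338 = 1.429338
eta = 0.718237 / 1.429338
eta = 0.5025 m

0.5025


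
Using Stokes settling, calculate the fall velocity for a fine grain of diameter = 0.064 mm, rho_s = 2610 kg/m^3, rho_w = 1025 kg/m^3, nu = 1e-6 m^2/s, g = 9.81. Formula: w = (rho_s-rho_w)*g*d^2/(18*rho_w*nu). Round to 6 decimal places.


w = (rho_s - rho_w) * g * d^2 / (18 * rho_w * nu)
d = 0.064 mm = 0.000064 m
rho_s - rho_w = 2610 - 1025 = 1585
Numerator = 1585 * 9.81 * (0.000064)^2 = 0.000063688090
Denominator = 18 * 1025 * 1e-6 = 0.018450
w = 0.003452 m/s

0.003452


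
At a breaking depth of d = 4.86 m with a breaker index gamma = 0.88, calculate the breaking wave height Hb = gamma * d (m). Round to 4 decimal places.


Hb = gamma * d
Hb = 0.88 * 4.86
Hb = 4.2768 m

4.2768


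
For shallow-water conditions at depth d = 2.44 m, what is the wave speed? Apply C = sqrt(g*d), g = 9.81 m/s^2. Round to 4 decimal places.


Using the shallow-water approximation:
C = sqrt(g * d) = sqrt(9.81 * 2.44)
C = sqrt(23.9364)
C = 4.8925 m/s

4.8925


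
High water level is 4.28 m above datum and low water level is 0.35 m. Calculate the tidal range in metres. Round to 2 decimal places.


Tidal range = High water - Low water
Tidal range = 4.28 - (0.35)
Tidal range = 3.93 m

3.93


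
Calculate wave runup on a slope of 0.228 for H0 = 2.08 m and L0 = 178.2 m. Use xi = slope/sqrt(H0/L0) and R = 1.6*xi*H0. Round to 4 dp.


xi = slope / sqrt(H0/L0)
H0/L0 = 2.08/178.2 = 0.011672
sqrt(0.011672) = 0.108038
xi = 0.228 / 0.108038 = 2.110362
R = 1.6 * xi * H0 = 1.6 * 2.110362 * 2.08
R = 7.0233 m

7.0233


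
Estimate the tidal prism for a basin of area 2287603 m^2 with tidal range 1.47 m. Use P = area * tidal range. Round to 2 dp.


Tidal prism = Area * Tidal range
P = 2287603 * 1.47
P = 3362776.41 m^3

3362776.41


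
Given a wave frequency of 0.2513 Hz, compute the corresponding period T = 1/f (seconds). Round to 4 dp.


T = 1 / f
T = 1 / 0.2513
T = 3.9793 s

3.9793


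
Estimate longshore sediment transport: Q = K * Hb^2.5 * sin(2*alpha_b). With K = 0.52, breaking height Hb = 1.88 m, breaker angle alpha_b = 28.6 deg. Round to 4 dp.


Q = K * Hb^2.5 * sin(2 * alpha_b)
Hb^2.5 = 1.88^2.5 = 4.846125
sin(2 * 28.6) = sin(57.2) = 0.840567
Q = 0.52 * 4.846125 * 0.840567
Q = 2.1182 m^3/s

2.1182


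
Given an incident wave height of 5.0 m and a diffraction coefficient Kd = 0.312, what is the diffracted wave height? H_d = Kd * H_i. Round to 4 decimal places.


H_d = Kd * H_i
H_d = 0.312 * 5.0
H_d = 1.5600 m

1.5600


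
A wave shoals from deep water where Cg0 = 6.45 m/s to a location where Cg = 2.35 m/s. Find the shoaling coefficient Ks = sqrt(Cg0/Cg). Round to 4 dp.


Ks = sqrt(Cg0 / Cg)
Ks = sqrt(6.45 / 2.35)
Ks = sqrt(2.7447)
Ks = 1.6567

1.6567


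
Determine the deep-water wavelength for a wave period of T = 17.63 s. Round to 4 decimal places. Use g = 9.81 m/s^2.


L0 = g * T^2 / (2 * pi)
L0 = 9.81 * 17.63^2 / (2 * pi)
L0 = 9.81 * 310.8169 / 6.28319
L0 = 3049.1138 / 6.28319
L0 = 485.2815 m

485.2815


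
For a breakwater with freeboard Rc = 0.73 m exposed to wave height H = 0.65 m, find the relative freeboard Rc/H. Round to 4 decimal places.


Relative freeboard = Rc / H
= 0.73 / 0.65
= 1.1231

1.1231


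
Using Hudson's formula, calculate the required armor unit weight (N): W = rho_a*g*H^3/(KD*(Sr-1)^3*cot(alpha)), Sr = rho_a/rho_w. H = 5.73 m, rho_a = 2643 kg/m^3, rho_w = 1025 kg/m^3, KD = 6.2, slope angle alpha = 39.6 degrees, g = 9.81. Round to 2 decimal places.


Sr = rho_a / rho_w = 2643 / 1025 = 2.578537
(Sr - 1) = 1.578537
(Sr - 1)^3 = 3.933362
cot(39.6) = 1 / tan(39.6) = 1 / 0.827272 = 1.208792
Numerator = 2643 * 9.81 * 5.73^3 = 4877867.9182
Denominator = 6.2 * 3.933362 * 1.208792 = 29.478634
W = 4877867.9182 / 29.478634
W = 165471.30 N

165471.30


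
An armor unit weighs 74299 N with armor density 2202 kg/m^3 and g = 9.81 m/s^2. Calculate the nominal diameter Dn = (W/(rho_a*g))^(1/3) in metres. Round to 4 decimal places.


V = W / (rho_a * g)
V = 74299 / (2202 * 9.81)
V = 74299 / 21601.62
V = 3.439511 m^3
Dn = V^(1/3) = 3.439511^(1/3)
Dn = 1.5095 m

1.5095


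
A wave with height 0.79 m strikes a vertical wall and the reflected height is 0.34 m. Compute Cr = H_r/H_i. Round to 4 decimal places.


Cr = H_r / H_i
Cr = 0.34 / 0.79
Cr = 0.4304

0.4304


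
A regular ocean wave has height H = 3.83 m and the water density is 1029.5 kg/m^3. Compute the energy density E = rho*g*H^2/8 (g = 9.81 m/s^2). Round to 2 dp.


E = (1/8) * rho * g * H^2
E = (1/8) * 1029.5 * 9.81 * 3.83^2
E = 0.125 * 1029.5 * 9.81 * 14.6689
E = 18518.38 J/m^2

18518.38


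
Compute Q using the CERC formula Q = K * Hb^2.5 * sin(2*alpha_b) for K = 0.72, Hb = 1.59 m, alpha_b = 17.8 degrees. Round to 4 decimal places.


Q = K * Hb^2.5 * sin(2 * alpha_b)
Hb^2.5 = 1.59^2.5 = 3.187813
sin(2 * 17.8) = sin(35.6) = 0.582123
Q = 0.72 * 3.187813 * 0.582123
Q = 1.3361 m^3/s

1.3361


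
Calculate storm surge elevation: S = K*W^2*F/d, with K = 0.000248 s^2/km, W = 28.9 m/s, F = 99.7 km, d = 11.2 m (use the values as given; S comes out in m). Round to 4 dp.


S = K * W^2 * F / d
W^2 = 28.9^2 = 835.21
S = 0.000248 * 835.21 * 99.7 / 11.2
Numerator = 0.000248 * 835.21 * 99.7 = 20.651068
S = 20.651068 / 11.2 = 1.8438 m

1.8438


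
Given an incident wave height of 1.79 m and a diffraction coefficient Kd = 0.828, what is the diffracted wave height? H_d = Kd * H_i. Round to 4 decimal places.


H_d = Kd * H_i
H_d = 0.828 * 1.79
H_d = 1.4821 m

1.4821


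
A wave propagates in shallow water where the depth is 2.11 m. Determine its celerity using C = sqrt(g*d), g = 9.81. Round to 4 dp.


Using the shallow-water approximation:
C = sqrt(g * d) = sqrt(9.81 * 2.11)
C = sqrt(20.6991)
C = 4.5496 m/s

4.5496


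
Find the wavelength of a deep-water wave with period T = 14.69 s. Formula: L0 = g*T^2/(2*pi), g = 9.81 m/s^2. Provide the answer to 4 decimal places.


L0 = g * T^2 / (2 * pi)
L0 = 9.81 * 14.69^2 / (2 * pi)
L0 = 9.81 * 215.7961 / 6.28319
L0 = 2116.9597 / 6.28319
L0 = 336.9246 m

336.9246


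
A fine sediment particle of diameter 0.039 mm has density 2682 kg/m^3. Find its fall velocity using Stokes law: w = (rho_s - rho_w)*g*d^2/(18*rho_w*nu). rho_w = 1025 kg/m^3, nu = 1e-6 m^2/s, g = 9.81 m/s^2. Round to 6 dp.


w = (rho_s - rho_w) * g * d^2 / (18 * rho_w * nu)
d = 0.039 mm = 0.000039 m
rho_s - rho_w = 2682 - 1025 = 1657
Numerator = 1657 * 9.81 * (0.000039)^2 = 0.000024724114
Denominator = 18 * 1025 * 1e-6 = 0.018450
w = 0.001340 m/s

0.001340


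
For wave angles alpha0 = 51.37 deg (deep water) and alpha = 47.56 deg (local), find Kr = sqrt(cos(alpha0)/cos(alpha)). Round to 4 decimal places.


Kr = sqrt(cos(alpha0) / cos(alpha))
cos(51.37) = 0.624289
cos(47.56) = 0.674818
Kr = sqrt(0.624289 / 0.674818)
Kr = sqrt(0.925122)
Kr = 0.9618

0.9618


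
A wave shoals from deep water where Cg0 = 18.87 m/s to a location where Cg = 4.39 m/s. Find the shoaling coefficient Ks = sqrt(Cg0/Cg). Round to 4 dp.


Ks = sqrt(Cg0 / Cg)
Ks = sqrt(18.87 / 4.39)
Ks = sqrt(4.2984)
Ks = 2.0733

2.0733


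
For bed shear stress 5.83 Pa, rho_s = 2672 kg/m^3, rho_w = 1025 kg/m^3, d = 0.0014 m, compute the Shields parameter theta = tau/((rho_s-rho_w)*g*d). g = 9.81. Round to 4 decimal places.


theta = tau / ((rho_s - rho_w) * g * d)
rho_s - rho_w = 2672 - 1025 = 1647
Denominator = 1647 * 9.81 * 0.0014 = 22.619898
theta = 5.83 / 22.619898
theta = 0.2577

0.2577


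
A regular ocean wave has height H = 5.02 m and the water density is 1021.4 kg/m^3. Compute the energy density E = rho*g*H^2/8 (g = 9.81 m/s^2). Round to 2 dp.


E = (1/8) * rho * g * H^2
E = (1/8) * 1021.4 * 9.81 * 5.02^2
E = 0.125 * 1021.4 * 9.81 * 25.2004
E = 31563.29 J/m^2

31563.29


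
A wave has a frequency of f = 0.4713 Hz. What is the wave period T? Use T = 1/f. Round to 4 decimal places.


T = 1 / f
T = 1 / 0.4713
T = 2.1218 s

2.1218


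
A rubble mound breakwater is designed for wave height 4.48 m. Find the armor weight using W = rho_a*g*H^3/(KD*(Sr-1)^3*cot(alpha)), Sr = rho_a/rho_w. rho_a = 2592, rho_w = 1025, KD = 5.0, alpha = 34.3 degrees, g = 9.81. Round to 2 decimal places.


Sr = rho_a / rho_w = 2592 / 1025 = 2.528780
(Sr - 1) = 1.528780
(Sr - 1)^3 = 3.573020
cot(34.3) = 1 / tan(34.3) = 1 / 0.682154 = 1.465945
Numerator = 2592 * 9.81 * 4.48^3 = 2286325.4284
Denominator = 5.0 * 3.573020 * 1.465945 = 26.189254
W = 2286325.4284 / 26.189254
W = 87300.14 N

87300.14


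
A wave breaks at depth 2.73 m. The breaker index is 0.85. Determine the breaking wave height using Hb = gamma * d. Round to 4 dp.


Hb = gamma * d
Hb = 0.85 * 2.73
Hb = 2.3205 m

2.3205


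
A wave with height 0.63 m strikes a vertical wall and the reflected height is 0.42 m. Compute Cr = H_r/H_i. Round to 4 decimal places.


Cr = H_r / H_i
Cr = 0.42 / 0.63
Cr = 0.6667

0.6667


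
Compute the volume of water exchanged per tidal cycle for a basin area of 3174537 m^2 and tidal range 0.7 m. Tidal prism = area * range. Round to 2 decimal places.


Tidal prism = Area * Tidal range
P = 3174537 * 0.7
P = 2222175.90 m^3

2222175.90


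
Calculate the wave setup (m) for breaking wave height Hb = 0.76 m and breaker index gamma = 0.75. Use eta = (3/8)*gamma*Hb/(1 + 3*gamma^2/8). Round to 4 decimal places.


eta = (3/8) * gamma * Hb / (1 + 3*gamma^2/8)
Numerator = (3/8) * 0.75 * 0.76 = 0.213750
Denominator = 1 + 3*0.75^2/8 = 1 + 0.210938 = 1.210938
eta = 0.213750 / 1.210938
eta = 0.1765 m

0.1765


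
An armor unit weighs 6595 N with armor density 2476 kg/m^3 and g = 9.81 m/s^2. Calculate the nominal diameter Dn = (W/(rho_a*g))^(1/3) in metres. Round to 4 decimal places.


V = W / (rho_a * g)
V = 6595 / (2476 * 9.81)
V = 6595 / 24289.56
V = 0.271516 m^3
Dn = V^(1/3) = 0.271516^(1/3)
Dn = 0.6475 m

0.6475


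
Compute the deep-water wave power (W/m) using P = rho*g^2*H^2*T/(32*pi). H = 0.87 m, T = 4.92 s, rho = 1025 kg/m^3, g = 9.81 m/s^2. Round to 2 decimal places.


P = rho * g^2 * H^2 * T / (32 * pi)
P = 1025 * 9.81^2 * 0.87^2 * 4.92 / (32 * pi)
P = 1025 * 96.2361 * 0.7569 * 4.92 / 100.53096
P = 3653.98 W/m

3653.98


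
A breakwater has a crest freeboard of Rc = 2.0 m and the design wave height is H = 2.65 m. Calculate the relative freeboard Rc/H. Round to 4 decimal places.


Relative freeboard = Rc / H
= 2.0 / 2.65
= 0.7547

0.7547


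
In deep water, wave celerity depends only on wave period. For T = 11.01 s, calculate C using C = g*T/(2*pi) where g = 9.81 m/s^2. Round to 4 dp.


We use the deep-water celerity formula:
C = g * T / (2 * pi)
C = 9.81 * 11.01 / (2 * 3.14159...)
C = 108.008100 / 6.283185
C = 17.1900 m/s

17.1900


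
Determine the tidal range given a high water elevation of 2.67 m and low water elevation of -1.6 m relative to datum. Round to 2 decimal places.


Tidal range = High water - Low water
Tidal range = 2.67 - (-1.6)
Tidal range = 4.27 m

4.27


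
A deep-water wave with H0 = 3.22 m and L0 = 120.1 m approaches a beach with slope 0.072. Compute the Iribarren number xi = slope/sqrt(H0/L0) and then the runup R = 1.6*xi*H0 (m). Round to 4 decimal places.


xi = slope / sqrt(H0/L0)
H0/L0 = 3.22/120.1 = 0.026811
sqrt(0.026811) = 0.163741
xi = 0.072 / 0.163741 = 0.439720
R = 1.6 * xi * H0 = 1.6 * 0.439720 * 3.22
R = 2.2654 m

2.2654


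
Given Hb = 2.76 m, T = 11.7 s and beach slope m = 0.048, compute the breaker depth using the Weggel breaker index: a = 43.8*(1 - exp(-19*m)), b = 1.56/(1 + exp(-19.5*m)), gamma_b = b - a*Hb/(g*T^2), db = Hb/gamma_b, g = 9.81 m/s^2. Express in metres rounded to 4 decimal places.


a = 43.8 * (1 - exp(-19 * m))
exp(-19 * 0.048) = exp(-0.9120) = 0.401720
a = 43.8 * (1 - 0.401720) = 26.204665
b = 1.56 / (1 + exp(-19.5 * m))
exp(-19.5 * 0.048) = exp(-0.9360) = 0.392193
b = 1.56 / (1 + 0.392193) = 1.120534
Hb / (g * T^2) = 2.76 / (9.81 * 11.7^2) = 2.76 / 1342.8909 = 0.00205527
gamma_b = b - a * Hb/(g*T^2) = 1.120534 - 26.204665 * 0.00205527 = 1.066676
db = Hb / gamma_b = 2.76 / 1.066676
db = 2.5875 m

2.5875


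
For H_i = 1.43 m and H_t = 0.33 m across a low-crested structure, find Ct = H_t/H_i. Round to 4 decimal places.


Ct = H_t / H_i
Ct = 0.33 / 1.43
Ct = 0.2308

0.2308


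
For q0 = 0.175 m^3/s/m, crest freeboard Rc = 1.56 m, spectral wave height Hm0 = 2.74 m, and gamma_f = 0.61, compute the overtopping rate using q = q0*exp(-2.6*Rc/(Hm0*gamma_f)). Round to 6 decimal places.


q = q0 * exp(-2.6 * Rc / (Hm0 * gamma_f))
Exponent = -2.6 * 1.56 / (2.74 * 0.61)
= -2.6 * 1.56 / 1.6714
= -2.426708
exp(-2.426708) = 0.088327
q = 0.175 * 0.088327
q = 0.015457 m^3/s/m

0.015457


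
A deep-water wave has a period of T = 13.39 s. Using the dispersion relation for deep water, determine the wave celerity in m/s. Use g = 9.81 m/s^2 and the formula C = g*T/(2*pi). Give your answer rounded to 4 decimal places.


We use the deep-water celerity formula:
C = g * T / (2 * pi)
C = 9.81 * 13.39 / (2 * 3.14159...)
C = 131.355900 / 6.283185
C = 20.9059 m/s

20.9059


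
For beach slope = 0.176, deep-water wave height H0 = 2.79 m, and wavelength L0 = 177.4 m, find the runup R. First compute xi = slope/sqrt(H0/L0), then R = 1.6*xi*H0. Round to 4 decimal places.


xi = slope / sqrt(H0/L0)
H0/L0 = 2.79/177.4 = 0.015727
sqrt(0.015727) = 0.125408
xi = 0.176 / 0.125408 = 1.403419
R = 1.6 * xi * H0 = 1.6 * 1.403419 * 2.79
R = 6.2649 m

6.2649


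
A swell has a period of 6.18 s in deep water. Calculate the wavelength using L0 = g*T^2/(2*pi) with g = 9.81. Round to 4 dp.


L0 = g * T^2 / (2 * pi)
L0 = 9.81 * 6.18^2 / (2 * pi)
L0 = 9.81 * 38.1924 / 6.28319
L0 = 374.6674 / 6.28319
L0 = 59.6302 m

59.6302


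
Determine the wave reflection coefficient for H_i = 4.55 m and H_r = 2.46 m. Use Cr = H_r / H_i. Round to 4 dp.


Cr = H_r / H_i
Cr = 2.46 / 4.55
Cr = 0.5407

0.5407


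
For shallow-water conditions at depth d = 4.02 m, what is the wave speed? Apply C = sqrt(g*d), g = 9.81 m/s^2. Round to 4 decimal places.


Using the shallow-water approximation:
C = sqrt(g * d) = sqrt(9.81 * 4.02)
C = sqrt(39.4362)
C = 6.2798 m/s

6.2798


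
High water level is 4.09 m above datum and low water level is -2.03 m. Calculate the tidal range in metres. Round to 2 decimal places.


Tidal range = High water - Low water
Tidal range = 4.09 - (-2.03)
Tidal range = 6.12 m

6.12


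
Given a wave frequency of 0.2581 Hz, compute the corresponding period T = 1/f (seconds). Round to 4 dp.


T = 1 / f
T = 1 / 0.2581
T = 3.8745 s

3.8745


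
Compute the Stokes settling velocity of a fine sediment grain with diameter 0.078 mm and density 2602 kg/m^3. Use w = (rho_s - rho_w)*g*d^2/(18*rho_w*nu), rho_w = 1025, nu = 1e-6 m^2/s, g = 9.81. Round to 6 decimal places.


w = (rho_s - rho_w) * g * d^2 / (18 * rho_w * nu)
d = 0.078 mm = 0.000078 m
rho_s - rho_w = 2602 - 1025 = 1577
Numerator = 1577 * 9.81 * (0.000078)^2 = 0.000094121731
Denominator = 18 * 1025 * 1e-6 = 0.018450
w = 0.005101 m/s

0.005101


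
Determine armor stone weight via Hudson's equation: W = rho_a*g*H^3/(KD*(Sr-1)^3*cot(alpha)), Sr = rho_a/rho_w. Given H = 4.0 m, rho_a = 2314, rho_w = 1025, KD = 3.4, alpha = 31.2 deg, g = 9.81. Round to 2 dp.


Sr = rho_a / rho_w = 2314 / 1025 = 2.257561
(Sr - 1) = 1.257561
(Sr - 1)^3 = 1.988782
cot(31.2) = 1 / tan(31.2) = 1 / 0.605622 = 1.651196
Numerator = 2314 * 9.81 * 4.0^3 = 1452821.7600
Denominator = 3.4 * 1.988782 * 1.651196 = 11.165155
W = 1452821.7600 / 11.165155
W = 130121.05 N

130121.05


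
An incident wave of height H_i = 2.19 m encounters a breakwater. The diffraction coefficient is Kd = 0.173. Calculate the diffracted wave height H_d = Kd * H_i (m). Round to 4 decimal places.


H_d = Kd * H_i
H_d = 0.173 * 2.19
H_d = 0.3789 m

0.3789


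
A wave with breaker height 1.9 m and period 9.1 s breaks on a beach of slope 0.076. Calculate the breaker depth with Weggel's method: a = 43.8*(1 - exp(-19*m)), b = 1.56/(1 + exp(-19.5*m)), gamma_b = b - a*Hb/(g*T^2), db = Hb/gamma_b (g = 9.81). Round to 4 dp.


a = 43.8 * (1 - exp(-19 * m))
exp(-19 * 0.076) = exp(-1.4440) = 0.235982
a = 43.8 * (1 - 0.235982) = 33.463991
b = 1.56 / (1 + exp(-19.5 * m))
exp(-19.5 * 0.076) = exp(-1.4820) = 0.227183
b = 1.56 / (1 + 0.227183) = 1.271204
Hb / (g * T^2) = 1.9 / (9.81 * 9.1^2) = 1.9 / 812.3661 = 0.00233885
gamma_b = b - a * Hb/(g*T^2) = 1.271204 - 33.463991 * 0.00233885 = 1.192937
db = Hb / gamma_b = 1.9 / 1.192937
db = 1.5927 m

1.5927


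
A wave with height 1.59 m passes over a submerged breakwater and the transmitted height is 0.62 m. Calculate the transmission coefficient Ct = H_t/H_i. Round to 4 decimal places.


Ct = H_t / H_i
Ct = 0.62 / 1.59
Ct = 0.3899

0.3899


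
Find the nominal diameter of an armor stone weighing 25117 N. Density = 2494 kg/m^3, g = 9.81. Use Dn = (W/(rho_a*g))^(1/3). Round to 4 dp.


V = W / (rho_a * g)
V = 25117 / (2494 * 9.81)
V = 25117 / 24466.14
V = 1.026602 m^3
Dn = V^(1/3) = 1.026602^(1/3)
Dn = 1.0088 m

1.0088


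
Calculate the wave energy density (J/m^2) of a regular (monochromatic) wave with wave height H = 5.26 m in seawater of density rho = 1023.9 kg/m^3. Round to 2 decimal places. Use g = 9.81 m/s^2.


E = (1/8) * rho * g * H^2
E = (1/8) * 1023.9 * 9.81 * 5.26^2
E = 0.125 * 1023.9 * 9.81 * 27.6676
E = 34738.26 J/m^2

34738.26


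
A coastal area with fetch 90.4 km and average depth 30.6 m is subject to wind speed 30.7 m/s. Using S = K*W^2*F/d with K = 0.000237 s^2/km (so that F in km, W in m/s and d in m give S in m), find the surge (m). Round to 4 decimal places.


S = K * W^2 * F / d
W^2 = 30.7^2 = 942.49
S = 0.000237 * 942.49 * 90.4 / 30.6
Numerator = 0.000237 * 942.49 * 90.4 = 20.192660
S = 20.192660 / 30.6 = 0.6599 m

0.6599


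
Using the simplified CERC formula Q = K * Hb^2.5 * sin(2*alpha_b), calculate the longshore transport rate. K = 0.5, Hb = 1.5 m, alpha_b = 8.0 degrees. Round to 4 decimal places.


Q = K * Hb^2.5 * sin(2 * alpha_b)
Hb^2.5 = 1.5^2.5 = 2.755676
sin(2 * 8.0) = sin(16.0) = 0.275637
Q = 0.5 * 2.755676 * 0.275637
Q = 0.3798 m^3/s

0.3798


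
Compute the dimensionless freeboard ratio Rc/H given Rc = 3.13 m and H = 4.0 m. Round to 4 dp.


Relative freeboard = Rc / H
= 3.13 / 4.0
= 0.7825

0.7825


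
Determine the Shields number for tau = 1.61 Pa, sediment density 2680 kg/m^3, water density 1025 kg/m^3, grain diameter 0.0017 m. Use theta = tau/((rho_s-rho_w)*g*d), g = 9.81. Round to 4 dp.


theta = tau / ((rho_s - rho_w) * g * d)
rho_s - rho_w = 2680 - 1025 = 1655
Denominator = 1655 * 9.81 * 0.0017 = 27.600435
theta = 1.61 / 27.600435
theta = 0.0583

0.0583


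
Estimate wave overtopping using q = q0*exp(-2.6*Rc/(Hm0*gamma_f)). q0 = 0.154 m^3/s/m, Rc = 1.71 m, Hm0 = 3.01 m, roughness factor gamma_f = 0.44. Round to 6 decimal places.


q = q0 * exp(-2.6 * Rc / (Hm0 * gamma_f))
Exponent = -2.6 * 1.71 / (3.01 * 0.44)
= -2.6 * 1.71 / 1.3244
= -3.356992
exp(-3.356992) = 0.034840
q = 0.154 * 0.034840
q = 0.005365 m^3/s/m

0.005365


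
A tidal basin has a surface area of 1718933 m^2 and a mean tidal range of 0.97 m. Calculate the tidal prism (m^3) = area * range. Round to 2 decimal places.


Tidal prism = Area * Tidal range
P = 1718933 * 0.97
P = 1667365.01 m^3

1667365.01


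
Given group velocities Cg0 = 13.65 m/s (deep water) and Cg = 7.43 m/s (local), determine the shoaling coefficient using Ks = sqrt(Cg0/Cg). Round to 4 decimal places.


Ks = sqrt(Cg0 / Cg)
Ks = sqrt(13.65 / 7.43)
Ks = sqrt(1.8371)
Ks = 1.3554

1.3554


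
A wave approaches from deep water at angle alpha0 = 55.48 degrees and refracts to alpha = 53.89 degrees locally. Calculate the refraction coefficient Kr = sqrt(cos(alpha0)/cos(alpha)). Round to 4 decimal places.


Kr = sqrt(cos(alpha0) / cos(alpha))
cos(55.48) = 0.566694
cos(53.89) = 0.589337
Kr = sqrt(0.566694 / 0.589337)
Kr = sqrt(0.961578)
Kr = 0.9806

0.9806


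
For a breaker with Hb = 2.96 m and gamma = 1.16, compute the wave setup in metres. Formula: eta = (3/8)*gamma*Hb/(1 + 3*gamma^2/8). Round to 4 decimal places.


eta = (3/8) * gamma * Hb / (1 + 3*gamma^2/8)
Numerator = (3/8) * 1.16 * 2.96 = 1.287600
Denominator = 1 + 3*1.16^2/8 = 1 + 0.504600 = 1.504600
eta = 1.287600 / 1.504600
eta = 0.8558 m

0.8558


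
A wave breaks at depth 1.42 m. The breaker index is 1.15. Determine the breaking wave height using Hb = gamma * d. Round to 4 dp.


Hb = gamma * d
Hb = 1.15 * 1.42
Hb = 1.6330 m

1.6330


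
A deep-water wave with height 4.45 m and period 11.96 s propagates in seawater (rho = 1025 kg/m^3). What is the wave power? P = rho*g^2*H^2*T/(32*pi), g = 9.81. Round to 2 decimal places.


P = rho * g^2 * H^2 * T / (32 * pi)
P = 1025 * 9.81^2 * 4.45^2 * 11.96 / (32 * pi)
P = 1025 * 96.2361 * 19.8025 * 11.96 / 100.53096
P = 232387.75 W/m

232387.75


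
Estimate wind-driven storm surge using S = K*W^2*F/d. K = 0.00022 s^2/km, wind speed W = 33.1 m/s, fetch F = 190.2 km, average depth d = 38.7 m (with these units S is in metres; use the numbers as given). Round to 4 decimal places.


S = K * W^2 * F / d
W^2 = 33.1^2 = 1095.61
S = 0.00022 * 1095.61 * 190.2 / 38.7
Numerator = 0.00022 * 1095.61 * 190.2 = 45.844705
S = 45.844705 / 38.7 = 1.1846 m

1.1846


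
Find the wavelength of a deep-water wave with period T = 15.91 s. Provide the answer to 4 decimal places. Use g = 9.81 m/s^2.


L0 = g * T^2 / (2 * pi)
L0 = 9.81 * 15.91^2 / (2 * pi)
L0 = 9.81 * 253.1281 / 6.28319
L0 = 2483.1867 / 6.28319
L0 = 395.2114 m

395.2114


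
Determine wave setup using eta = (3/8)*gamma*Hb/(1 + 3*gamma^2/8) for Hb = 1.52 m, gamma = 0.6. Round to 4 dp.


eta = (3/8) * gamma * Hb / (1 + 3*gamma^2/8)
Numerator = (3/8) * 0.6 * 1.52 = 0.342000
Denominator = 1 + 3*0.6^2/8 = 1 + 0.135000 = 1.135000
eta = 0.342000 / 1.135000
eta = 0.3013 m

0.3013


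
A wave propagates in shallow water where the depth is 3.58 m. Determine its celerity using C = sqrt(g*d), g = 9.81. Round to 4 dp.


Using the shallow-water approximation:
C = sqrt(g * d) = sqrt(9.81 * 3.58)
C = sqrt(35.1198)
C = 5.9262 m/s

5.9262


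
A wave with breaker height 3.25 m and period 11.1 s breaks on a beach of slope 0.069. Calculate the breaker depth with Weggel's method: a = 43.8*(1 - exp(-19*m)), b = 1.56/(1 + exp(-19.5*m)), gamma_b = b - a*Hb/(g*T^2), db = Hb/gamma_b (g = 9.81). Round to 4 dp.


a = 43.8 * (1 - exp(-19 * m))
exp(-19 * 0.069) = exp(-1.3110) = 0.269550
a = 43.8 * (1 - 0.269550) = 31.993694
b = 1.56 / (1 + exp(-19.5 * m))
exp(-19.5 * 0.069) = exp(-1.3455) = 0.260409
b = 1.56 / (1 + 0.260409) = 1.237693
Hb / (g * T^2) = 3.25 / (9.81 * 11.1^2) = 3.25 / 1208.6901 = 0.00268886
gamma_b = b - a * Hb/(g*T^2) = 1.237693 - 31.993694 * 0.00268886 = 1.151666
db = Hb / gamma_b = 3.25 / 1.151666
db = 2.8220 m

2.8220


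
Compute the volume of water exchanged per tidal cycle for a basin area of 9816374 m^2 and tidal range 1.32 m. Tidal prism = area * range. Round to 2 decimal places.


Tidal prism = Area * Tidal range
P = 9816374 * 1.32
P = 12957613.68 m^3

12957613.68


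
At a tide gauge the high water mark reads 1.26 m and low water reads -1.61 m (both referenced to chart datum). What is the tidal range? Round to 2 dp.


Tidal range = High water - Low water
Tidal range = 1.26 - (-1.61)
Tidal range = 2.87 m

2.87


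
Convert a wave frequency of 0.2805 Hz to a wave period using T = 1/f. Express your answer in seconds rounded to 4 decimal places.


T = 1 / f
T = 1 / 0.2805
T = 3.5651 s

3.5651


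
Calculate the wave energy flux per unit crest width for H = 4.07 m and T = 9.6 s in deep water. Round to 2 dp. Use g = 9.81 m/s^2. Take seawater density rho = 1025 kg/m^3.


P = rho * g^2 * H^2 * T / (32 * pi)
P = 1025 * 9.81^2 * 4.07^2 * 9.6 / (32 * pi)
P = 1025 * 96.2361 * 16.5649 * 9.6 / 100.53096
P = 156035.02 W/m

156035.02


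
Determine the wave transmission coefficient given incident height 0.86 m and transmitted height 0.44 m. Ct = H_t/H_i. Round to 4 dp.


Ct = H_t / H_i
Ct = 0.44 / 0.86
Ct = 0.5116

0.5116


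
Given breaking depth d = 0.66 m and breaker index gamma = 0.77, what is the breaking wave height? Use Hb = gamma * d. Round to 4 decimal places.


Hb = gamma * d
Hb = 0.77 * 0.66
Hb = 0.5082 m

0.5082


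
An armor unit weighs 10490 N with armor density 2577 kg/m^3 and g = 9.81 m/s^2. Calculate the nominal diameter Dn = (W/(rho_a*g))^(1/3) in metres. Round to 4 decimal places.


V = W / (rho_a * g)
V = 10490 / (2577 * 9.81)
V = 10490 / 25280.37
V = 0.414946 m^3
Dn = V^(1/3) = 0.414946^(1/3)
Dn = 0.7459 m

0.7459


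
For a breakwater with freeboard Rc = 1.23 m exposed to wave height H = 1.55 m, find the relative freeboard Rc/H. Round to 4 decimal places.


Relative freeboard = Rc / H
= 1.23 / 1.55
= 0.7935

0.7935


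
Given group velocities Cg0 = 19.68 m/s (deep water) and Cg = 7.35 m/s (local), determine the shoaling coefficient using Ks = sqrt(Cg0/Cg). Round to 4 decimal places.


Ks = sqrt(Cg0 / Cg)
Ks = sqrt(19.68 / 7.35)
Ks = sqrt(2.6776)
Ks = 1.6363

1.6363


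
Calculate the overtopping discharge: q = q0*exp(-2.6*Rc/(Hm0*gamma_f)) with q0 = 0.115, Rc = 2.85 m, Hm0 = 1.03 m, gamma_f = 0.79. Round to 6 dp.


q = q0 * exp(-2.6 * Rc / (Hm0 * gamma_f))
Exponent = -2.6 * 2.85 / (1.03 * 0.79)
= -2.6 * 2.85 / 0.8137
= -9.106550
exp(-9.106550) = 0.000111
q = 0.115 * 0.000111
q = 0.000013 m^3/s/m

0.000013


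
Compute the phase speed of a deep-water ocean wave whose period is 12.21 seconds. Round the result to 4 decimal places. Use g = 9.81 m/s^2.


We use the deep-water celerity formula:
C = g * T / (2 * pi)
C = 9.81 * 12.21 / (2 * 3.14159...)
C = 119.780100 / 6.283185
C = 19.0636 m/s

19.0636


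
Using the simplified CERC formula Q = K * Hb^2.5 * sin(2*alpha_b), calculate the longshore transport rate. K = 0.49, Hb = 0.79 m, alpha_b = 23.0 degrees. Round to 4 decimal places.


Q = K * Hb^2.5 * sin(2 * alpha_b)
Hb^2.5 = 0.79^2.5 = 0.554712
sin(2 * 23.0) = sin(46.0) = 0.719340
Q = 0.49 * 0.554712 * 0.719340
Q = 0.1955 m^3/s

0.1955


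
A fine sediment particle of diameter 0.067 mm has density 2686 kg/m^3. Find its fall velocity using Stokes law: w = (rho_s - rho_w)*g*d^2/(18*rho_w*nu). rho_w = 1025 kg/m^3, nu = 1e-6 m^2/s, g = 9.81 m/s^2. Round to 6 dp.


w = (rho_s - rho_w) * g * d^2 / (18 * rho_w * nu)
d = 0.067 mm = 0.000067 m
rho_s - rho_w = 2686 - 1025 = 1661
Numerator = 1661 * 9.81 * (0.000067)^2 = 0.000073145606
Denominator = 18 * 1025 * 1e-6 = 0.018450
w = 0.003965 m/s

0.003965


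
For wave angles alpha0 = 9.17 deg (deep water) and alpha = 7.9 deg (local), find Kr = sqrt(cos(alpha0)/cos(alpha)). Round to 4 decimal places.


Kr = sqrt(cos(alpha0) / cos(alpha))
cos(9.17) = 0.987220
cos(7.9) = 0.990509
Kr = sqrt(0.987220 / 0.990509)
Kr = sqrt(0.996679)
Kr = 0.9983

0.9983


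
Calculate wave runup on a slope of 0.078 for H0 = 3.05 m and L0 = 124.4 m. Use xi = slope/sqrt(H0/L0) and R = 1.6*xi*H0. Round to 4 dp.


xi = slope / sqrt(H0/L0)
H0/L0 = 3.05/124.4 = 0.024518
sqrt(0.024518) = 0.156581
xi = 0.078 / 0.156581 = 0.498144
R = 1.6 * xi * H0 = 1.6 * 0.498144 * 3.05
R = 2.4309 m

2.4309


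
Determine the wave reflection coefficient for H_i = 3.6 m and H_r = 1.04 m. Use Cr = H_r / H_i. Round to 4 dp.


Cr = H_r / H_i
Cr = 1.04 / 3.6
Cr = 0.2889

0.2889


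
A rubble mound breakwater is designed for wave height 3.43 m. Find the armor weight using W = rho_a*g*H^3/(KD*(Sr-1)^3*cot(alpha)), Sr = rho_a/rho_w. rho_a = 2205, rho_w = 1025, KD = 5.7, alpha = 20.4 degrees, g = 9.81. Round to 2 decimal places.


Sr = rho_a / rho_w = 2205 / 1025 = 2.151220
(Sr - 1) = 1.151220
(Sr - 1)^3 = 1.525719
cot(20.4) = 1 / tan(20.4) = 1 / 0.371897 = 2.688919
Numerator = 2205 * 9.81 * 3.43^3 = 872890.8907
Denominator = 5.7 * 1.525719 * 2.688919 = 23.384441
W = 872890.8907 / 23.384441
W = 37327.85 N

37327.85


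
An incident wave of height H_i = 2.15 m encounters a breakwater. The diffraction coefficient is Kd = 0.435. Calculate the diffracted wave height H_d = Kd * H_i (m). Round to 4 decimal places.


H_d = Kd * H_i
H_d = 0.435 * 2.15
H_d = 0.9353 m

0.9353


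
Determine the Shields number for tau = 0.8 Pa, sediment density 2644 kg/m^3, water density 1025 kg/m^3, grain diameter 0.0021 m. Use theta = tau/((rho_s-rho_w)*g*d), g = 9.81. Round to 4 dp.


theta = tau / ((rho_s - rho_w) * g * d)
rho_s - rho_w = 2644 - 1025 = 1619
Denominator = 1619 * 9.81 * 0.0021 = 33.353019
theta = 0.8 / 33.353019
theta = 0.0240

0.0240


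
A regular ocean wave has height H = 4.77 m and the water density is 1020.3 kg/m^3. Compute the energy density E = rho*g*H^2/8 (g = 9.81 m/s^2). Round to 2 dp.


E = (1/8) * rho * g * H^2
E = (1/8) * 1020.3 * 9.81 * 4.77^2
E = 0.125 * 1020.3 * 9.81 * 22.7529
E = 28467.13 J/m^2

28467.13


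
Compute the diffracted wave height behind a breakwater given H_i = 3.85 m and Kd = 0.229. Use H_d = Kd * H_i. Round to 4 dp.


H_d = Kd * H_i
H_d = 0.229 * 3.85
H_d = 0.8817 m

0.8817


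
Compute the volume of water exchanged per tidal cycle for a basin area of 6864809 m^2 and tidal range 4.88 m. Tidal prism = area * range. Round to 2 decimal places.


Tidal prism = Area * Tidal range
P = 6864809 * 4.88
P = 33500267.92 m^3

33500267.92


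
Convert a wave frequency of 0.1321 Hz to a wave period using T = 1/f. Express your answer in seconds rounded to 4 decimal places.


T = 1 / f
T = 1 / 0.1321
T = 7.5700 s

7.5700


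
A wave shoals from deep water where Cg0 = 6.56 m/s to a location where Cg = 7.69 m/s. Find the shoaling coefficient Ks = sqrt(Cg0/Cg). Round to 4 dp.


Ks = sqrt(Cg0 / Cg)
Ks = sqrt(6.56 / 7.69)
Ks = sqrt(0.8531)
Ks = 0.9236

0.9236


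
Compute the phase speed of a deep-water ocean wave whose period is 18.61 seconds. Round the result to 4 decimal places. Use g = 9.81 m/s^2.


We use the deep-water celerity formula:
C = g * T / (2 * pi)
C = 9.81 * 18.61 / (2 * 3.14159...)
C = 182.564100 / 6.283185
C = 29.0560 m/s

29.0560


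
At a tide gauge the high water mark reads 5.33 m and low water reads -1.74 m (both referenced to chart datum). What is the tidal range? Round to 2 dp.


Tidal range = High water - Low water
Tidal range = 5.33 - (-1.74)
Tidal range = 7.07 m

7.07


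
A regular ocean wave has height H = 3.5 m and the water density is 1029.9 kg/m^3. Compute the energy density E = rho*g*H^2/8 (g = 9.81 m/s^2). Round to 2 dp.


E = (1/8) * rho * g * H^2
E = (1/8) * 1029.9 * 9.81 * 3.5^2
E = 0.125 * 1029.9 * 9.81 * 12.2500
E = 15470.71 J/m^2

15470.71


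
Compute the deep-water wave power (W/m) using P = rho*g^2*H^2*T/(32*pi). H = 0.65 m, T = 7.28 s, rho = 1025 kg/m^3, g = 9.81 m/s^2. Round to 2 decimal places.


P = rho * g^2 * H^2 * T / (32 * pi)
P = 1025 * 9.81^2 * 0.65^2 * 7.28 / (32 * pi)
P = 1025 * 96.2361 * 0.4225 * 7.28 / 100.53096
P = 3018.01 W/m

3018.01


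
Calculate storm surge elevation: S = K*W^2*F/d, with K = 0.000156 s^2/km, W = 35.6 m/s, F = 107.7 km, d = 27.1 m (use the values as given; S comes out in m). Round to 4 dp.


S = K * W^2 * F / d
W^2 = 35.6^2 = 1267.36
S = 0.000156 * 1267.36 * 107.7 / 27.1
Numerator = 0.000156 * 1267.36 * 107.7 = 21.293169
S = 21.293169 / 27.1 = 0.7857 m

0.7857


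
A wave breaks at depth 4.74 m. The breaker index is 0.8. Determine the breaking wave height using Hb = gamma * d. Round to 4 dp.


Hb = gamma * d
Hb = 0.8 * 4.74
Hb = 3.7920 m

3.7920


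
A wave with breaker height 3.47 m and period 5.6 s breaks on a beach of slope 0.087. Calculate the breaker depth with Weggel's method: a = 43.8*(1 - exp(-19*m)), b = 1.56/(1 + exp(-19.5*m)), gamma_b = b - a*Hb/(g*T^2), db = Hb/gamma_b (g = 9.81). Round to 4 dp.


a = 43.8 * (1 - exp(-19 * m))
exp(-19 * 0.087) = exp(-1.6530) = 0.191475
a = 43.8 * (1 - 0.191475) = 35.413412
b = 1.56 / (1 + exp(-19.5 * m))
exp(-19.5 * 0.087) = exp(-1.6965) = 0.183324
b = 1.56 / (1 + 0.183324) = 1.318320
Hb / (g * T^2) = 3.47 / (9.81 * 5.6^2) = 3.47 / 307.6416 = 0.01127936
gamma_b = b - a * Hb/(g*T^2) = 1.318320 - 35.413412 * 0.01127936 = 0.918880
db = Hb / gamma_b = 3.47 / 0.918880
db = 3.7763 m

3.7763


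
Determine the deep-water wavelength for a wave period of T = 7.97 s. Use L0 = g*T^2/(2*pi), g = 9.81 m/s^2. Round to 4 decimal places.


L0 = g * T^2 / (2 * pi)
L0 = 9.81 * 7.97^2 / (2 * pi)
L0 = 9.81 * 63.5209 / 6.28319
L0 = 623.1400 / 6.28319
L0 = 99.1758 m

99.1758


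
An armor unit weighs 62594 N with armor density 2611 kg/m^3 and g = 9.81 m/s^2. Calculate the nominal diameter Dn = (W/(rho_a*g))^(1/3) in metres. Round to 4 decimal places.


V = W / (rho_a * g)
V = 62594 / (2611 * 9.81)
V = 62594 / 25613.91
V = 2.443750 m^3
Dn = V^(1/3) = 2.443750^(1/3)
Dn = 1.3470 m

1.3470


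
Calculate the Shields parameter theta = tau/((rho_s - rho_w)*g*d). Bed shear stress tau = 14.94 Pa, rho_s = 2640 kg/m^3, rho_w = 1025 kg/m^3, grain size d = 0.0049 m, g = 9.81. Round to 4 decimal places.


theta = tau / ((rho_s - rho_w) * g * d)
rho_s - rho_w = 2640 - 1025 = 1615
Denominator = 1615 * 9.81 * 0.0049 = 77.631435
theta = 14.94 / 77.631435
theta = 0.1924

0.1924


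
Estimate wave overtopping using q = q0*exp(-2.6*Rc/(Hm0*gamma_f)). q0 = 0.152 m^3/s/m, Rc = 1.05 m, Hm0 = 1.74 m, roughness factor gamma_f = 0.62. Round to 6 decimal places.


q = q0 * exp(-2.6 * Rc / (Hm0 * gamma_f))
Exponent = -2.6 * 1.05 / (1.74 * 0.62)
= -2.6 * 1.05 / 1.0788
= -2.530590
exp(-2.530590) = 0.079612
q = 0.152 * 0.079612
q = 0.012101 m^3/s/m

0.012101


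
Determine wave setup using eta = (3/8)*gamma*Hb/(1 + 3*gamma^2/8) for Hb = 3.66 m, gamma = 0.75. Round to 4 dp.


eta = (3/8) * gamma * Hb / (1 + 3*gamma^2/8)
Numerator = (3/8) * 0.75 * 3.66 = 1.029375
Denominator = 1 + 3*0.75^2/8 = 1 + 0.210938 = 1.210938
eta = 1.029375 / 1.210938
eta = 0.8501 m

0.8501


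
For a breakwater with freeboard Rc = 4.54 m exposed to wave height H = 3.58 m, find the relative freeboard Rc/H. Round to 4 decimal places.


Relative freeboard = Rc / H
= 4.54 / 3.58
= 1.2682

1.2682


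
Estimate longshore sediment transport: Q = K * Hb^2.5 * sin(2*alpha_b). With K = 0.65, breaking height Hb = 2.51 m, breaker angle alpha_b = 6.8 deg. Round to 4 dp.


Q = K * Hb^2.5 * sin(2 * alpha_b)
Hb^2.5 = 2.51^2.5 = 9.981236
sin(2 * 6.8) = sin(13.6) = 0.235142
Q = 0.65 * 9.981236 * 0.235142
Q = 1.5256 m^3/s

1.5256


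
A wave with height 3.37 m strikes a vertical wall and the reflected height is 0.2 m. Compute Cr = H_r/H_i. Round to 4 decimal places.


Cr = H_r / H_i
Cr = 0.2 / 3.37
Cr = 0.0593

0.0593


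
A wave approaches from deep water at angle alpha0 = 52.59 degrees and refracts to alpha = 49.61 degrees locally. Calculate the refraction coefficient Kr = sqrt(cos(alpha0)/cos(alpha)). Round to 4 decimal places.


Kr = sqrt(cos(alpha0) / cos(alpha))
cos(52.59) = 0.607514
cos(49.61) = 0.647987
Kr = sqrt(0.607514 / 0.647987)
Kr = sqrt(0.937541)
Kr = 0.9683

0.9683


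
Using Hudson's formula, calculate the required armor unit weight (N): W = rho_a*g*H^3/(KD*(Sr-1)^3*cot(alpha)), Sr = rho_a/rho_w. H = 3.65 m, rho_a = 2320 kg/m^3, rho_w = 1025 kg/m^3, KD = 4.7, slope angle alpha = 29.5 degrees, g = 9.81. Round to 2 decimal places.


Sr = rho_a / rho_w = 2320 / 1025 = 2.263415
(Sr - 1) = 1.263415
(Sr - 1)^3 = 2.016683
cot(29.5) = 1 / tan(29.5) = 1 / 0.565773 = 1.767494
Numerator = 2320 * 9.81 * 3.65^3 = 1106714.4633
Denominator = 4.7 * 2.016683 * 1.767494 = 16.753036
W = 1106714.4633 / 16.753036
W = 66060.53 N

66060.53


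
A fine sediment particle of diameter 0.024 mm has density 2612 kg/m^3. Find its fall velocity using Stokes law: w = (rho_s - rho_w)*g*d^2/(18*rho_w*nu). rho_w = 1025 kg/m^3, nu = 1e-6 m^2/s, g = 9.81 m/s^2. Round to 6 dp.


w = (rho_s - rho_w) * g * d^2 / (18 * rho_w * nu)
d = 0.024 mm = 0.000024 m
rho_s - rho_w = 2612 - 1025 = 1587
Numerator = 1587 * 9.81 * (0.000024)^2 = 0.000008967439
Denominator = 18 * 1025 * 1e-6 = 0.018450
w = 0.000486 m/s

0.000486


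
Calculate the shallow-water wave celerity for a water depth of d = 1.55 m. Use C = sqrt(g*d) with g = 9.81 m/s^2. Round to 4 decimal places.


Using the shallow-water approximation:
C = sqrt(g * d) = sqrt(9.81 * 1.55)
C = sqrt(15.2055)
C = 3.8994 m/s

3.8994
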